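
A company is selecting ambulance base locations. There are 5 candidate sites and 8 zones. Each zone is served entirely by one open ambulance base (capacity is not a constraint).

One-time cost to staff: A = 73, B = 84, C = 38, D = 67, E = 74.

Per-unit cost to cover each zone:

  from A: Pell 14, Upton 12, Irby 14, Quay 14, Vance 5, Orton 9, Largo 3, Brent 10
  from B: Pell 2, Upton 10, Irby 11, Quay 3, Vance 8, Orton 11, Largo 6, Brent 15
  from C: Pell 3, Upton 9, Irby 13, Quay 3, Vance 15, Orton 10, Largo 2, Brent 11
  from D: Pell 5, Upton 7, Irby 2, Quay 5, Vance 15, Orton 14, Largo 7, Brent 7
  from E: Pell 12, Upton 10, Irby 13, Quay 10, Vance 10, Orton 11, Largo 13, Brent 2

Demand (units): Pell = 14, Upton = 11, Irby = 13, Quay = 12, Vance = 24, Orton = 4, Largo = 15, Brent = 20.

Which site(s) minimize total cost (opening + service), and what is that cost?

For any fixed open set, each zone goes to its cheapest open site; total = fixed + service.
{A, C, D, E}: Pell→C 3·14=42, Upton→D 7·11=77, Irby→D 2·13=26, Quay→C 3·12=36, Vance→A 5·24=120, Orton→A 9·4=36, Largo→C 2·15=30, Brent→E 2·20=40. Service 407; fixed 252; total 659.
{A, C, D}: Pell→C 3·14=42, Upton→D 7·11=77, Irby→D 2·13=26, Quay→C 3·12=36, Vance→A 5·24=120, Orton→A 9·4=36, Largo→C 2·15=30, Brent→D 7·20=140. Service 507; fixed 178; total 685.
{A, D, E}: service 474 + fixed 214 = 688
{A, B, C, D, E}: Pell→B 2·14=28, Upton→D 7·11=77, Irby→D 2·13=26, Quay→B 3·12=36, Vance→A 5·24=120, Orton→A 9·4=36, Largo→C 2·15=30, Brent→E 2·20=40. Service 393; fixed 336; total 729.
No other subset beats 659.

Open A, C, D and E; minimum total cost 659.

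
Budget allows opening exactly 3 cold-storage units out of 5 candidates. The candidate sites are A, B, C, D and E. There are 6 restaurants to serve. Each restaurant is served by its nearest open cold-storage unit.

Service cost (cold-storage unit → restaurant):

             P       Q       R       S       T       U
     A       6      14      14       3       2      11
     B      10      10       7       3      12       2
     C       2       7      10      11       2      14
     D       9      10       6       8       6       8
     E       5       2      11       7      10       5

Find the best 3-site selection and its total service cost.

With exactly 3 open, each restaurant uses its cheapest among the chosen.
{B, C, E}: P→C 2, Q→E 2, R→B 7, S→B 3, T→C 2, U→B 2. Service cost 18.
{A, B, E}: service cost 21
{B, C, D}: service cost 22
Among all 10 size-3 choices, {B, C, E} is lowest.

Choose B, C and E; total service cost 18.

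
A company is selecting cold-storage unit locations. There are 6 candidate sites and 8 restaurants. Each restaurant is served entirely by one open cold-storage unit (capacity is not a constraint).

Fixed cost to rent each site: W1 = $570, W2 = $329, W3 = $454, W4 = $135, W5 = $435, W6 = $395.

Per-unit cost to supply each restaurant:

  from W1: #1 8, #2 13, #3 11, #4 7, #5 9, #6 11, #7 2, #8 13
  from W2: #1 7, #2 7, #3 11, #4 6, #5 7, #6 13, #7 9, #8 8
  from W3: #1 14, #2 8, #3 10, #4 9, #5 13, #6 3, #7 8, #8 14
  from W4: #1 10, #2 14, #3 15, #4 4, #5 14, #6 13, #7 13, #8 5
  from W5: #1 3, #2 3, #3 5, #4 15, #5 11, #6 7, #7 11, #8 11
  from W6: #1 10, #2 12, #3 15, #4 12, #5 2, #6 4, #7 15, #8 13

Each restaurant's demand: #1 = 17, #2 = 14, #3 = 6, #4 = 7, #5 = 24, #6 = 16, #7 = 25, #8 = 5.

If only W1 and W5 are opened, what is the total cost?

Each restaurant is assigned to its cheapest site among the open ones.
{W1, W5}: #1→W5 3·17=51, #2→W5 3·14=42, #3→W5 5·6=30, #4→W1 7·7=49, #5→W1 9·24=216, #6→W5 7·16=112, #7→W1 2·25=50, #8→W5 11·5=55. Service 605; fixed 1005; total 1610.

Total cost: 1610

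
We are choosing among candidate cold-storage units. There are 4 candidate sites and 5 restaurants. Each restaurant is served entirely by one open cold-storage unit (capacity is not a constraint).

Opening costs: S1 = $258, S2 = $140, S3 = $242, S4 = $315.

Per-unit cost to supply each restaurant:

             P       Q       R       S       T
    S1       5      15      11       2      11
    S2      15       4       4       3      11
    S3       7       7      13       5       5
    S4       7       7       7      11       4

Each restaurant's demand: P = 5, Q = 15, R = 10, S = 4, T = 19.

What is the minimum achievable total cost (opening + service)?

For any fixed open set, each restaurant goes to its cheapest open site; total = fixed + service.
{S2}: P→S2 15·5=75, Q→S2 4·15=60, R→S2 4·10=40, S→S2 3·4=12, T→S2 11·19=209. Service 396; fixed 140; total 536.
{S2, S3}: service 242 + fixed 382 = 624
{S3}: service 385 + fixed 242 = 627
{S1, S2, S3, S4}: P→S1 5·5=25, Q→S2 4·15=60, R→S2 4·10=40, S→S1 2·4=8, T→S4 4·19=76. Service 209; fixed 955; total 1164.
(All 15 nonempty subsets were checked; S2 only is lowest.)

Minimum total cost: 536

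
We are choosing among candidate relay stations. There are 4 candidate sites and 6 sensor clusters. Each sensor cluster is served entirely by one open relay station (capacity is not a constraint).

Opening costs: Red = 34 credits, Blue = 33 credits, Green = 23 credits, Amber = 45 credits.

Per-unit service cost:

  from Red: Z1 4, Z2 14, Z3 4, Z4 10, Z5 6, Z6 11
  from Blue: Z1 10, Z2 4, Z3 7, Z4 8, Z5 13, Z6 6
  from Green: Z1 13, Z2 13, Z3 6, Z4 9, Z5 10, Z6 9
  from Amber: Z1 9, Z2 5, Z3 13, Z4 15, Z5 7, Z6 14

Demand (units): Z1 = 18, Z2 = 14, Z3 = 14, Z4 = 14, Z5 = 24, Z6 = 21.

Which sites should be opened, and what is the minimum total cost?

For any fixed open set, each sensor cluster goes to its cheapest open site; total = fixed + service.
{Red, Blue}: Z1→Red 4·18=72, Z2→Blue 4·14=56, Z3→Red 4·14=56, Z4→Blue 8·14=112, Z5→Red 6·24=144, Z6→Blue 6·21=126. Service 566; fixed 67; total 633.
{Red, Blue, Green}: Z1→Red 4·18=72, Z2→Blue 4·14=56, Z3→Red 4·14=56, Z4→Blue 8·14=112, Z5→Red 6·24=144, Z6→Blue 6·21=126. Service 566; fixed 90; total 656.
{Red, Blue, Amber}: Z1→Red 4·18=72, Z2→Blue 4·14=56, Z3→Red 4·14=56, Z4→Blue 8·14=112, Z5→Red 6·24=144, Z6→Blue 6·21=126. Service 566; fixed 112; total 678.
{Red, Blue, Green, Amber}: service 566 + fixed 135 = 701
No other subset beats 633.

Open Red and Blue; minimum total cost 633.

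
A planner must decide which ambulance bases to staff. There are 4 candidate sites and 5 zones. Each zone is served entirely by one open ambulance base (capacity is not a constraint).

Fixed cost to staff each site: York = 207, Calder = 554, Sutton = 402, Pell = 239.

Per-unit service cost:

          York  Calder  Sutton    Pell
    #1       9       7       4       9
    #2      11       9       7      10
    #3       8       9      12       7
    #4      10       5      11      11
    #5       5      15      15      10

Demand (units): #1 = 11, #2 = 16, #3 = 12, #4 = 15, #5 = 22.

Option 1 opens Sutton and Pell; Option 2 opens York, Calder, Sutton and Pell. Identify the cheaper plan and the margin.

Option 1 is cheaper by 561.

Option 1: {Sutton, Pell}: #1→Sutton 4·11=44, #2→Sutton 7·16=112, #3→Pell 7·12=84, #4→Sutton 11·15=165, #5→Pell 10·22=220. Service 625; fixed 641; total 1266.
Option 2: {York, Calder, Sutton, Pell}: #1→Sutton 4·11=44, #2→Sutton 7·16=112, #3→Pell 7·12=84, #4→Calder 5·15=75, #5→York 5·22=110. Service 425; fixed 1402; total 1827.
Difference: |1266 − 1827| = 561.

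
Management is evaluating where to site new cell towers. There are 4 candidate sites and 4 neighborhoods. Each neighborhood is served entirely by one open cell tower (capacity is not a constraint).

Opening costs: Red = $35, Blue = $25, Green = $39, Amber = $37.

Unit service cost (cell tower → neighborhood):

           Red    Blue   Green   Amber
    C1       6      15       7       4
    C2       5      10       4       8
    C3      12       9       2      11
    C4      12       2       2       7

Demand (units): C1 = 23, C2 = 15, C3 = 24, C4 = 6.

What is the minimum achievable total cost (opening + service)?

Minimum total cost: 288

For any fixed open set, each neighborhood goes to its cheapest open site; total = fixed + service.
{Green, Amber}: C1→Amber 4·23=92, C2→Green 4·15=60, C3→Green 2·24=48, C4→Green 2·6=12. Service 212; fixed 76; total 288.
{Blue, Green, Amber}: service 212 + fixed 101 = 313
{Green}: C1→Green 7·23=161, C2→Green 4·15=60, C3→Green 2·24=48, C4→Green 2·6=12. Service 281; fixed 39; total 320.
{Red, Blue, Green, Amber}: service 212 + fixed 136 = 348
No other subset beats 288.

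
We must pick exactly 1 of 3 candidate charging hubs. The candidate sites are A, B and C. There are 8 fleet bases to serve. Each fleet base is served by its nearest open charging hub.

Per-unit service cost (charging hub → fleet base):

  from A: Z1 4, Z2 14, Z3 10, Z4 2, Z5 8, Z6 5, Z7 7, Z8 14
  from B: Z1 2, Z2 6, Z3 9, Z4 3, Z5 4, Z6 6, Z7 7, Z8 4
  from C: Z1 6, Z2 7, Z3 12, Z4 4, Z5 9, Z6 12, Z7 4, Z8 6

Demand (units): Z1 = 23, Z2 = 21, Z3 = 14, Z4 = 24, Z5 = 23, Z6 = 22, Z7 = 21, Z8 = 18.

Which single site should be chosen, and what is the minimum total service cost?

Choose B only; total service cost 813.

With exactly 1 open, each fleet base uses its cheapest among the chosen.
{B}: Z1→B 2·23=46, Z2→B 6·21=126, Z3→B 9·14=126, Z4→B 3·24=72, Z5→B 4·23=92, Z6→B 6·22=132, Z7→B 7·21=147, Z8→B 4·18=72. Service cost 813.
{C}: service cost 1212
{A}: service cost 1267
Among all 3 size-1 choices, {B} is lowest.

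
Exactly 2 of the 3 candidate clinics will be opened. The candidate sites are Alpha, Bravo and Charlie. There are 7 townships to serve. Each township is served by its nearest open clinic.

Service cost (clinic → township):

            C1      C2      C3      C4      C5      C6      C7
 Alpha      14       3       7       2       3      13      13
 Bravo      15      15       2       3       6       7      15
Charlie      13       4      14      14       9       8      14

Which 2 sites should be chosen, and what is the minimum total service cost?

With exactly 2 open, each township uses its cheapest among the chosen.
{Alpha, Bravo}: C1→Alpha 14, C2→Alpha 3, C3→Bravo 2, C4→Alpha 2, C5→Alpha 3, C6→Bravo 7, C7→Alpha 13. Service cost 44.
{Alpha, Charlie}: service cost 49
{Bravo, Charlie}: service cost 49
Among all 3 size-2 choices, {Alpha, Bravo} is lowest.

Choose Alpha and Bravo; total service cost 44.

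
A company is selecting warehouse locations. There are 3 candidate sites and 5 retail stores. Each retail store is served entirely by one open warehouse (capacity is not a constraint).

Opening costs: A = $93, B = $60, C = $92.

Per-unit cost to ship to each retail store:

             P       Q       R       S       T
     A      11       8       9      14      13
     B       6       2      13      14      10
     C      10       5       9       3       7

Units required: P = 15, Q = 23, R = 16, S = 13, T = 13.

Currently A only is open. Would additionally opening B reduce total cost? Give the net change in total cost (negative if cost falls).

Current service cost with {A}: 844.
Adding B: each retail store re-picks its cheapest; new service cost 592, saving 252.
Extra fixed cost: 60. Net change = 60 − 252 = -192.
(Totals: 937 → 745.)

Yes — net change −192 (cost falls by 192).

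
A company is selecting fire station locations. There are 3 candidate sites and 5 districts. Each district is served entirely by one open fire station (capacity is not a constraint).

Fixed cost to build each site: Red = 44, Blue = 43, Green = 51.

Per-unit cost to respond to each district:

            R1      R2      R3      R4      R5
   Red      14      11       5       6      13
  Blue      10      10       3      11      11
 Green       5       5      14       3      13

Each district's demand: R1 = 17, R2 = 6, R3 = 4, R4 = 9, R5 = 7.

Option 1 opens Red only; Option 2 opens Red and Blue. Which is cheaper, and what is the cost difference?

Option 1: {Red}: R1→Red 14·17=238, R2→Red 11·6=66, R3→Red 5·4=20, R4→Red 6·9=54, R5→Red 13·7=91. Service 469; fixed 44; total 513.
Option 2: {Red, Blue}: R1→Blue 10·17=170, R2→Blue 10·6=60, R3→Blue 3·4=12, R4→Red 6·9=54, R5→Blue 11·7=77. Service 373; fixed 87; total 460.
Difference: |513 − 460| = 53.

Option 2 is cheaper by 53.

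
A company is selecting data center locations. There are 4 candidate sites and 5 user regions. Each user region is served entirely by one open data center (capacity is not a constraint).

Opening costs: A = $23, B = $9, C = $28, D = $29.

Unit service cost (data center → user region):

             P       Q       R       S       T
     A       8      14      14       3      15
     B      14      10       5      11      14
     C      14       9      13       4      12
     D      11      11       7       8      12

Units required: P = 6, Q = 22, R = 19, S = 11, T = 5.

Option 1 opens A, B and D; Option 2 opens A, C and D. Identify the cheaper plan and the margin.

Option 1 is cheaper by 35.

Option 1: {A, B, D}: P→A 8·6=48, Q→B 10·22=220, R→B 5·19=95, S→A 3·11=33, T→D 12·5=60. Service 456; fixed 61; total 517.
Option 2: {A, C, D}: P→A 8·6=48, Q→C 9·22=198, R→D 7·19=133, S→A 3·11=33, T→C 12·5=60. Service 472; fixed 80; total 552.
Difference: |517 − 552| = 35.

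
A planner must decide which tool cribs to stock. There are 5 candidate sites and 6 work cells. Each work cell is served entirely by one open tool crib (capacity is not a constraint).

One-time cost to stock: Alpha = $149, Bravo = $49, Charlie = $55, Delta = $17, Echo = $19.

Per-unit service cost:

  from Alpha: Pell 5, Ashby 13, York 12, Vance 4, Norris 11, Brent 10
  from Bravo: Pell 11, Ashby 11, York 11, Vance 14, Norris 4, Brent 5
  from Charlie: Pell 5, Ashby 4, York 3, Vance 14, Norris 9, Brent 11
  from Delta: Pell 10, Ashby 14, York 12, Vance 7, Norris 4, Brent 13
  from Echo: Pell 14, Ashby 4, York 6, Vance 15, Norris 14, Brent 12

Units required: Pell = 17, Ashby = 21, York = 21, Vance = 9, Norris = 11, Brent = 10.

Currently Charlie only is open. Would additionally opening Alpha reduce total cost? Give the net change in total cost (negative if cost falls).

No — net change +49 (cost rises by 49).

Current service cost with {Charlie}: 567.
Adding Alpha: each work cell re-picks its cheapest; new service cost 467, saving 100.
Extra fixed cost: 149. Net change = 149 − 100 = 49.
(Totals: 622 → 671.)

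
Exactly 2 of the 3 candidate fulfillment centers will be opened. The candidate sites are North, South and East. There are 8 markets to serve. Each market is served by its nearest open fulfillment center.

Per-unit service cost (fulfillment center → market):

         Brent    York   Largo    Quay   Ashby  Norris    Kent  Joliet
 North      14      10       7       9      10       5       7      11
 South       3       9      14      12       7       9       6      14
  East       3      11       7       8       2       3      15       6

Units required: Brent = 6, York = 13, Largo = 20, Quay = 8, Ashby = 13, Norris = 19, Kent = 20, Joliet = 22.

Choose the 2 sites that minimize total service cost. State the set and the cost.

With exactly 2 open, each market uses its cheapest among the chosen.
{South, East}: Brent→South 3·6=18, York→South 9·13=117, Largo→East 7·20=140, Quay→East 8·8=64, Ashby→East 2·13=26, Norris→East 3·19=57, Kent→South 6·20=120, Joliet→East 6·22=132. Service cost 674.
{North, East}: service cost 707
{North, South}: service cost 895
Among all 3 size-2 choices, {South, East} is lowest.

Choose South and East; total service cost 674.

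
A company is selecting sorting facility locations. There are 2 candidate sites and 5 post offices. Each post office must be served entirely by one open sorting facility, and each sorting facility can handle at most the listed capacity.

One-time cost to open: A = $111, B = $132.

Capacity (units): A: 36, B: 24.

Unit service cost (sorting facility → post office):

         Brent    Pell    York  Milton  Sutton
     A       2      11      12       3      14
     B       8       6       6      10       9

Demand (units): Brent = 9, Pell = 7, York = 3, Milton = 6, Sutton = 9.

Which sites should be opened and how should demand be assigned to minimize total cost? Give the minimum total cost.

Minimum total cost: 386

Open {A}: Brent→A 2·9=18, Pell→A 11·7=77, York→A 12·3=36, Milton→A 3·6=18, Sutton→A 14·9=126.
Loads: A carries 34/36. Service 275; fixed 111; total 386.
Next best feasible plan costs 420.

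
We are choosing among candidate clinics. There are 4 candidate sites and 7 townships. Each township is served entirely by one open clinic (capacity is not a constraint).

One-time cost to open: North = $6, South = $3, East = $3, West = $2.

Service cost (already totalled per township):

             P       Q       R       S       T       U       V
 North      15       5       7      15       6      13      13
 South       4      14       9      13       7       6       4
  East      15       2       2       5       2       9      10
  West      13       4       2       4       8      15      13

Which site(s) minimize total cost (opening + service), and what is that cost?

Open South and East; minimum total cost 31.

For any fixed open set, each township goes to its cheapest open site; total = fixed + service.
{South, East}: P→South 4, Q→East 2, R→East 2, S→East 5, T→East 2, U→South 6, V→South 4. Service 25; fixed 6; total 31.
{South, East, West}: P→South 4, Q→East 2, R→East 2, S→West 4, T→East 2, U→South 6, V→South 4. Service 24; fixed 8; total 32.
{South, West}: P→South 4, Q→West 4, R→West 2, S→West 4, T→South 7, U→South 6, V→South 4. Service 31; fixed 5; total 36.
{North, South, East, West}: service 24 + fixed 14 = 38
No other subset beats 31.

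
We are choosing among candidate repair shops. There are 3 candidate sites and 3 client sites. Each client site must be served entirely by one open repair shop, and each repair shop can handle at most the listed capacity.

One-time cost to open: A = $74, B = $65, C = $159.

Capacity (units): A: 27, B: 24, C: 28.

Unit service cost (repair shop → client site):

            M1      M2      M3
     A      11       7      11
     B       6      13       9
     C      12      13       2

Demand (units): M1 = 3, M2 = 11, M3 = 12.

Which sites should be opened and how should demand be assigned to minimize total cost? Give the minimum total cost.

Minimum total cost: 316

Open {A}: M1→A 11·3=33, M2→A 7·11=77, M3→A 11·12=132.
Loads: A carries 26/27. Service 242; fixed 74; total 316.
Next best feasible plan costs 342.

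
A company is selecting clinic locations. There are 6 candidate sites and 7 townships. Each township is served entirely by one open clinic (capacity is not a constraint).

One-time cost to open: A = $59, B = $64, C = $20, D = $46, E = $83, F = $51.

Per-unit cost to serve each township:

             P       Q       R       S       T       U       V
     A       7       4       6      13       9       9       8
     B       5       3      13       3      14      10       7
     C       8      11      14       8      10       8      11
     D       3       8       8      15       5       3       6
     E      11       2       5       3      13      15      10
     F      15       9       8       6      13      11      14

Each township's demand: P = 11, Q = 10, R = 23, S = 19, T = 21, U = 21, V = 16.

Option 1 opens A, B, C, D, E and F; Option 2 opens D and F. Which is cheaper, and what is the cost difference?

Option 2 is cheaper by 40.

Option 1: {A, B, C, D, E, F}: P→D 3·11=33, Q→E 2·10=20, R→E 5·23=115, S→B 3·19=57, T→D 5·21=105, U→D 3·21=63, V→D 6·16=96. Service 489; fixed 323; total 812.
Option 2: {D, F}: P→D 3·11=33, Q→D 8·10=80, R→D 8·23=184, S→F 6·19=114, T→D 5·21=105, U→D 3·21=63, V→D 6·16=96. Service 675; fixed 97; total 772.
Difference: |812 − 772| = 40.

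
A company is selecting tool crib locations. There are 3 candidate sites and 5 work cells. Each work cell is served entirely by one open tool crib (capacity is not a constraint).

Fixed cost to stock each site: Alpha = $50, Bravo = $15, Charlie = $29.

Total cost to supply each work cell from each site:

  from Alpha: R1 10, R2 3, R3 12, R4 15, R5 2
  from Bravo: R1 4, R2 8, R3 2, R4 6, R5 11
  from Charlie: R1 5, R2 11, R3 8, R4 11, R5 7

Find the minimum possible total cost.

For any fixed open set, each work cell goes to its cheapest open site; total = fixed + service.
{Bravo}: R1→Bravo 4, R2→Bravo 8, R3→Bravo 2, R4→Bravo 6, R5→Bravo 11. Service 31; fixed 15; total 46.
{Bravo, Charlie}: service 27 + fixed 44 = 71
{Charlie}: R1→Charlie 5, R2→Charlie 11, R3→Charlie 8, R4→Charlie 11, R5→Charlie 7. Service 42; fixed 29; total 71.
{Alpha, Bravo, Charlie}: R1→Bravo 4, R2→Alpha 3, R3→Bravo 2, R4→Bravo 6, R5→Alpha 2. Service 17; fixed 94; total 111.
(All 7 nonempty subsets were checked; Bravo only is lowest.)

Minimum total cost: 46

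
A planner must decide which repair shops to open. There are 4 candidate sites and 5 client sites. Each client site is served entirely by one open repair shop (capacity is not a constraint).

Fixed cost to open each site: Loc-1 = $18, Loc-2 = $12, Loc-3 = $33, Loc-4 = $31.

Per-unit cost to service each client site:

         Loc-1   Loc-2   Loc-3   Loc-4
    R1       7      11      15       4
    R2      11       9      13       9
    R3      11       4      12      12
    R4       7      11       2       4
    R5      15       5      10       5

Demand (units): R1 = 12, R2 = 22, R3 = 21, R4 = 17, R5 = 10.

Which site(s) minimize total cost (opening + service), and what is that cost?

Open Loc-2, Loc-3 and Loc-4; minimum total cost 490.

For any fixed open set, each client site goes to its cheapest open site; total = fixed + service.
{Loc-2, Loc-3, Loc-4}: R1→Loc-4 4·12=48, R2→Loc-2 9·22=198, R3→Loc-2 4·21=84, R4→Loc-3 2·17=34, R5→Loc-2 5·10=50. Service 414; fixed 76; total 490.
{Loc-2, Loc-4}: R1→Loc-4 4·12=48, R2→Loc-2 9·22=198, R3→Loc-2 4·21=84, R4→Loc-4 4·17=68, R5→Loc-2 5·10=50. Service 448; fixed 43; total 491.
{Loc-1, Loc-2, Loc-3, Loc-4}: service 414 + fixed 94 = 508
{Loc-2}: R1→Loc-2 11·12=132, R2→Loc-2 9·22=198, R3→Loc-2 4·21=84, R4→Loc-2 11·17=187, R5→Loc-2 5·10=50. Service 651; fixed 12; total 663.
No other subset beats 490.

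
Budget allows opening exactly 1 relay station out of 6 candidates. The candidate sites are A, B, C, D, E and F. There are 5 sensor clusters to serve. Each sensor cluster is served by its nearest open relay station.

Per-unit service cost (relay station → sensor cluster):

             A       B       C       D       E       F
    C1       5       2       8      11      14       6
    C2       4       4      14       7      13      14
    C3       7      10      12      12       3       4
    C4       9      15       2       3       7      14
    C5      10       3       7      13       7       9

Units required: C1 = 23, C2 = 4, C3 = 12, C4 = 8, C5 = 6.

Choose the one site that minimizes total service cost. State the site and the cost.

With exactly 1 open, each sensor cluster uses its cheapest among the chosen.
{B}: C1→B 2·23=46, C2→B 4·4=16, C3→B 10·12=120, C4→B 15·8=120, C5→B 3·6=18. Service cost 320.
{A}: service cost 347
{F}: service cost 408
Among all 6 size-1 choices, {B} is lowest.

Choose B only; total service cost 320.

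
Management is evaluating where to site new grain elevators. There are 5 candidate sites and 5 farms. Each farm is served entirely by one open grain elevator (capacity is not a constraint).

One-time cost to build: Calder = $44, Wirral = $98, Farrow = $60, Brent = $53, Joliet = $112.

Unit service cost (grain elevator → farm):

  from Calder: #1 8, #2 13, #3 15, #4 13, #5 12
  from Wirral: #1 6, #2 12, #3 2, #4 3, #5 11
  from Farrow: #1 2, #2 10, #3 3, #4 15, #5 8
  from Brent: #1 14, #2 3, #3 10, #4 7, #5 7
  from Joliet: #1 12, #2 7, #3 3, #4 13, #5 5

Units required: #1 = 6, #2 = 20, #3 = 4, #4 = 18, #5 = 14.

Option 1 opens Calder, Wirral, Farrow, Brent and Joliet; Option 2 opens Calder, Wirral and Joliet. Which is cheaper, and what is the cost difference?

Option 2 is cheaper by 9.

Option 1: {Calder, Wirral, Farrow, Brent, Joliet}: #1→Farrow 2·6=12, #2→Brent 3·20=60, #3→Wirral 2·4=8, #4→Wirral 3·18=54, #5→Joliet 5·14=70. Service 204; fixed 367; total 571.
Option 2: {Calder, Wirral, Joliet}: #1→Wirral 6·6=36, #2→Joliet 7·20=140, #3→Wirral 2·4=8, #4→Wirral 3·18=54, #5→Joliet 5·14=70. Service 308; fixed 254; total 562.
Difference: |571 − 562| = 9.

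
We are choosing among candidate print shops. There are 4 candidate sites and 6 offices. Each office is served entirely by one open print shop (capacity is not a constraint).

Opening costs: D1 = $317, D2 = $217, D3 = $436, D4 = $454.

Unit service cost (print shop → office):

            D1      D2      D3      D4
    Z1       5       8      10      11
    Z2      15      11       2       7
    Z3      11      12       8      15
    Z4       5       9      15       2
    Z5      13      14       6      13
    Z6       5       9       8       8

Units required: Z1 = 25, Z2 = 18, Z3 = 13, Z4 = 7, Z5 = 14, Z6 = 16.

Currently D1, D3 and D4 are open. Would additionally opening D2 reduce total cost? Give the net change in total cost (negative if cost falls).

Current service cost with {D1, D3, D4}: 443.
Adding D2: each office re-picks its cheapest; new service cost 443, saving 0.
Extra fixed cost: 217. Net change = 217 − 0 = 217.
(Totals: 1650 → 1867.)

No — net change +217 (cost rises by 217).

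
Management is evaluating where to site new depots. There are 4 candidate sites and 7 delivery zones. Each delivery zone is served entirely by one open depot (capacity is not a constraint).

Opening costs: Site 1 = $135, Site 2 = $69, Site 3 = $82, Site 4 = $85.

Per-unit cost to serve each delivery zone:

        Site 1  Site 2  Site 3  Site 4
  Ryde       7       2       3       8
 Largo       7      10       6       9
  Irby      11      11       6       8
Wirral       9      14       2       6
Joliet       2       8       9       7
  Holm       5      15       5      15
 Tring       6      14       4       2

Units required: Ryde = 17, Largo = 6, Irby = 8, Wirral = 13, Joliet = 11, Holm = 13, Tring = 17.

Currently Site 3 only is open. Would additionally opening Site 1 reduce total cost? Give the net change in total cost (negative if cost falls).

No — net change +58 (cost rises by 58).

Current service cost with {Site 3}: 393.
Adding Site 1: each delivery zone re-picks its cheapest; new service cost 316, saving 77.
Extra fixed cost: 135. Net change = 135 − 77 = 58.
(Totals: 475 → 533.)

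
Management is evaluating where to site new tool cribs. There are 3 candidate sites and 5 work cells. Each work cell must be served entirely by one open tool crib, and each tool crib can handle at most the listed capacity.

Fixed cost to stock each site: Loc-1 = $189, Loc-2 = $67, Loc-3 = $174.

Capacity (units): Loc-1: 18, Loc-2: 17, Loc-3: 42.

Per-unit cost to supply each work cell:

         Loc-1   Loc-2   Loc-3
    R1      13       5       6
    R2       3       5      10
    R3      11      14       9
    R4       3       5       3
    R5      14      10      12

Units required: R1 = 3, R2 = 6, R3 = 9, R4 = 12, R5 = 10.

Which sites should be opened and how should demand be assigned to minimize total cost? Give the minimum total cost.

Minimum total cost: 489

Open {Loc-3}: R1→Loc-3 6·3=18, R2→Loc-3 10·6=60, R3→Loc-3 9·9=81, R4→Loc-3 3·12=36, R5→Loc-3 12·10=120.
Loads: Loc-3 carries 40/42. Service 315; fixed 174; total 489.
Next best feasible plan costs 506.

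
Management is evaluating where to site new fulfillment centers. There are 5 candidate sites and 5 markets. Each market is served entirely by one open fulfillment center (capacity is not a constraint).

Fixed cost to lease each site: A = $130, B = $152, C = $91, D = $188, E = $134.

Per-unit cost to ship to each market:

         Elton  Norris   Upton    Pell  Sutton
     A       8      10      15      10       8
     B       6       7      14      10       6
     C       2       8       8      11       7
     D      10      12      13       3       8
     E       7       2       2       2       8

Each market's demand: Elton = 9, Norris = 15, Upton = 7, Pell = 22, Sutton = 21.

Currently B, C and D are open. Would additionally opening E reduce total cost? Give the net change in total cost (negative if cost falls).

Current service cost with {B, C, D}: 371.
Adding E: each market re-picks its cheapest; new service cost 232, saving 139.
Extra fixed cost: 134. Net change = 134 − 139 = -5.
(Totals: 802 → 797.)

Yes — net change −5 (cost falls by 5).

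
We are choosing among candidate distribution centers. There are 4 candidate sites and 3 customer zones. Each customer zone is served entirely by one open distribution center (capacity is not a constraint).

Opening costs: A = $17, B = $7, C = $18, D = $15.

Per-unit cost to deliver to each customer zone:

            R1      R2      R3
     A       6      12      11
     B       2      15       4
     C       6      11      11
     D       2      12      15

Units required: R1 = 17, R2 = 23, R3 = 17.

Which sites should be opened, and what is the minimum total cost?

Open B and C; minimum total cost 380.

For any fixed open set, each customer zone goes to its cheapest open site; total = fixed + service.
{B, C}: R1→B 2·17=34, R2→C 11·23=253, R3→B 4·17=68. Service 355; fixed 25; total 380.
{B, C, D}: R1→B 2·17=34, R2→C 11·23=253, R3→B 4·17=68. Service 355; fixed 40; total 395.
{A, B, C}: R1→B 2·17=34, R2→C 11·23=253, R3→B 4·17=68. Service 355; fixed 42; total 397.
{A, B, C, D}: R1→B 2·17=34, R2→C 11·23=253, R3→B 4·17=68. Service 355; fixed 57; total 412.
No other subset beats 380.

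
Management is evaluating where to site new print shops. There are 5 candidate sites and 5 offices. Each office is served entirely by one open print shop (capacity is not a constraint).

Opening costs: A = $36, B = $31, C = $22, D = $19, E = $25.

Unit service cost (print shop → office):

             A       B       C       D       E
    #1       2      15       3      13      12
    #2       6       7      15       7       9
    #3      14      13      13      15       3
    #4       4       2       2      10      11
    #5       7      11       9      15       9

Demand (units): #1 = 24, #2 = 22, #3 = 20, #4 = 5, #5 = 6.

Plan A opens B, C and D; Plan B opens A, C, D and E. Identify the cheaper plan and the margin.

Plan B is cheaper by 228.

Plan A: {B, C, D}: #1→C 3·24=72, #2→B 7·22=154, #3→B 13·20=260, #4→B 2·5=10, #5→C 9·6=54. Service 550; fixed 72; total 622.
Plan B: {A, C, D, E}: #1→A 2·24=48, #2→A 6·22=132, #3→E 3·20=60, #4→C 2·5=10, #5→A 7·6=42. Service 292; fixed 102; total 394.
Difference: |622 − 394| = 228.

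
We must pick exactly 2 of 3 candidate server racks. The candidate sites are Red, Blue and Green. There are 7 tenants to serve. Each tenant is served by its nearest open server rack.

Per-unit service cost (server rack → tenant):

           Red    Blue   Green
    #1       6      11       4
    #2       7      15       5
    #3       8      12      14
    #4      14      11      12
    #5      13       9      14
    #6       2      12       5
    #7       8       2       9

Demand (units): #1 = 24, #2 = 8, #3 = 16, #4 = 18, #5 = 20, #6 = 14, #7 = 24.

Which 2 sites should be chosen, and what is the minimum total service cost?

With exactly 2 open, each tenant uses its cheapest among the chosen.
{Red, Blue}: #1→Red 6·24=144, #2→Red 7·8=56, #3→Red 8·16=128, #4→Blue 11·18=198, #5→Blue 9·20=180, #6→Red 2·14=28, #7→Blue 2·24=48. Service cost 782.
{Blue, Green}: service cost 824
{Red, Green}: service cost 960
Among all 3 size-2 choices, {Red, Blue} is lowest.

Choose Red and Blue; total service cost 782.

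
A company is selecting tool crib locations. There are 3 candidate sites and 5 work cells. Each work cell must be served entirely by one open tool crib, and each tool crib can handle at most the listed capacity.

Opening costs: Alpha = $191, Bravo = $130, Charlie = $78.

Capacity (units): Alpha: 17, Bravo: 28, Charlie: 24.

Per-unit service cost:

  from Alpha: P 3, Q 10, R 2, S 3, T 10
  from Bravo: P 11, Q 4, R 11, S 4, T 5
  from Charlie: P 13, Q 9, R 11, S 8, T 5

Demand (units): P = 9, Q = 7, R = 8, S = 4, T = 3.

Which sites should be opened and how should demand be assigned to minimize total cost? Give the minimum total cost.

Minimum total cost: 422

Open {Alpha, Charlie}: P→Alpha 3·9=27, Q→Charlie 9·7=63, R→Alpha 2·8=16, S→Charlie 8·4=32, T→Charlie 5·3=15.
Loads: Alpha carries 17/17, Charlie carries 14/24. Service 153; fixed 269; total 422.
Next best feasible plan costs 423.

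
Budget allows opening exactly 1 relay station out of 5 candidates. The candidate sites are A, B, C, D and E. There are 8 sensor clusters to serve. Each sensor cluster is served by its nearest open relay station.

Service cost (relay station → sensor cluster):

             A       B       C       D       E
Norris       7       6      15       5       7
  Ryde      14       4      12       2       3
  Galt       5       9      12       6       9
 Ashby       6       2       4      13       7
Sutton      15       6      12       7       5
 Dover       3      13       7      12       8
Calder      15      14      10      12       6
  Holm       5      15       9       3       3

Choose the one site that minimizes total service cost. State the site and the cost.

Choose E only; total service cost 48.

With exactly 1 open, each sensor cluster uses its cheapest among the chosen.
{E}: Norris→E 7, Ryde→E 3, Galt→E 9, Ashby→E 7, Sutton→E 5, Dover→E 8, Calder→E 6, Holm→E 3. Service cost 48.
{D}: service cost 60
{B}: service cost 69
Among all 5 size-1 choices, {E} is lowest.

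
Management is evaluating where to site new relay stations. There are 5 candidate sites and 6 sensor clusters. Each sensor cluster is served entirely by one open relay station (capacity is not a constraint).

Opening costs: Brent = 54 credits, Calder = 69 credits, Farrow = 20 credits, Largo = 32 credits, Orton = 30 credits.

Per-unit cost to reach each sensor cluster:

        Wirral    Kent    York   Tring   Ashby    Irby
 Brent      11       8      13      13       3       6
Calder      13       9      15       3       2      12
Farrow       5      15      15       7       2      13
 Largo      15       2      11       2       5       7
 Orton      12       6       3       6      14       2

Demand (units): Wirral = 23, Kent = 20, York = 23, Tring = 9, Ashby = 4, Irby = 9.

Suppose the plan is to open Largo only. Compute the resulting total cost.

Total cost: 771

Each sensor cluster is assigned to its cheapest site among the open ones.
{Largo}: Wirral→Largo 15·23=345, Kent→Largo 2·20=40, York→Largo 11·23=253, Tring→Largo 2·9=18, Ashby→Largo 5·4=20, Irby→Largo 7·9=63. Service 739; fixed 32; total 771.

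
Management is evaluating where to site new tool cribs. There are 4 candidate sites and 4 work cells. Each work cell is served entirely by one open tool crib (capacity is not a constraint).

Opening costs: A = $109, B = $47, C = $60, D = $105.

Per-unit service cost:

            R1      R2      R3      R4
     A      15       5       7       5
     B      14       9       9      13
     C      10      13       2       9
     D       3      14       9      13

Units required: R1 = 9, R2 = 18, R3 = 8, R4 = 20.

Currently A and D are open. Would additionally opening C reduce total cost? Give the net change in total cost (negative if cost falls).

Current service cost with {A, D}: 273.
Adding C: each work cell re-picks its cheapest; new service cost 233, saving 40.
Extra fixed cost: 60. Net change = 60 − 40 = 20.
(Totals: 487 → 507.)

No — net change +20 (cost rises by 20).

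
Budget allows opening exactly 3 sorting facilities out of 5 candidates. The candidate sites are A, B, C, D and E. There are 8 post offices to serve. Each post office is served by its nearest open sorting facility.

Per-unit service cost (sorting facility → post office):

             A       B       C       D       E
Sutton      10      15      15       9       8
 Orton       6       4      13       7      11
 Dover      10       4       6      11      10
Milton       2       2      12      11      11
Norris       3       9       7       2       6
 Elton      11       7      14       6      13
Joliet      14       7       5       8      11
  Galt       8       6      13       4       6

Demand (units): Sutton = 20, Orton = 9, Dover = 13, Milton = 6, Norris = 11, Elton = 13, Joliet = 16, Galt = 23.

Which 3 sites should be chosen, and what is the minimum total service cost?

Choose B, C and D; total service cost 552.

With exactly 3 open, each post office uses its cheapest among the chosen.
{B, C, D}: Sutton→D 9·20=180, Orton→B 4·9=36, Dover→B 4·13=52, Milton→B 2·6=12, Norris→D 2·11=22, Elton→D 6·13=78, Joliet→C 5·16=80, Galt→D 4·23=92. Service cost 552.
{B, D, E}: service cost 564
{A, B, D}: service cost 584
Among all 10 size-3 choices, {B, C, D} is lowest.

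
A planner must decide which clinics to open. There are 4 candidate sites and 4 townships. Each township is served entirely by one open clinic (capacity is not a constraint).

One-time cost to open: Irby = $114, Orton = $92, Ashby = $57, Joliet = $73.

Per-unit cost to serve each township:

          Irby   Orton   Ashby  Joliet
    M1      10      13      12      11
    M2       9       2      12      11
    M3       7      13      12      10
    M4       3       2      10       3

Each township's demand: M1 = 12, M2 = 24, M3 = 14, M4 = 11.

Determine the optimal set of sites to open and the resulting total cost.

Open Irby and Orton; minimum total cost 494.

For any fixed open set, each township goes to its cheapest open site; total = fixed + service.
{Irby, Orton}: M1→Irby 10·12=120, M2→Orton 2·24=48, M3→Irby 7·14=98, M4→Orton 2·11=22. Service 288; fixed 206; total 494.
{Orton}: M1→Orton 13·12=156, M2→Orton 2·24=48, M3→Orton 13·14=182, M4→Orton 2·11=22. Service 408; fixed 92; total 500.
{Orton, Joliet}: service 342 + fixed 165 = 507
{Irby, Orton, Ashby, Joliet}: M1→Irby 10·12=120, M2→Orton 2·24=48, M3→Irby 7·14=98, M4→Orton 2·11=22. Service 288; fixed 336; total 624.
No other subset beats 494.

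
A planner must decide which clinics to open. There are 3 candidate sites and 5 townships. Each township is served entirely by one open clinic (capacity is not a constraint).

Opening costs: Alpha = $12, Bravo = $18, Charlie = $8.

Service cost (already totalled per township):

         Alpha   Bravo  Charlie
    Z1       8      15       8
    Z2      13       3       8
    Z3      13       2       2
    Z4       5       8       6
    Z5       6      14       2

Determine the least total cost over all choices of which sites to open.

For any fixed open set, each township goes to its cheapest open site; total = fixed + service.
{Charlie}: Z1→Charlie 8, Z2→Charlie 8, Z3→Charlie 2, Z4→Charlie 6, Z5→Charlie 2. Service 26; fixed 8; total 34.
{Alpha, Charlie}: Z1→Alpha 8, Z2→Charlie 8, Z3→Charlie 2, Z4→Alpha 5, Z5→Charlie 2. Service 25; fixed 20; total 45.
{Bravo, Charlie}: Z1→Charlie 8, Z2→Bravo 3, Z3→Bravo 2, Z4→Charlie 6, Z5→Charlie 2. Service 21; fixed 26; total 47.
{Alpha, Bravo, Charlie}: service 20 + fixed 38 = 58
No other subset beats 34.

Minimum total cost: 34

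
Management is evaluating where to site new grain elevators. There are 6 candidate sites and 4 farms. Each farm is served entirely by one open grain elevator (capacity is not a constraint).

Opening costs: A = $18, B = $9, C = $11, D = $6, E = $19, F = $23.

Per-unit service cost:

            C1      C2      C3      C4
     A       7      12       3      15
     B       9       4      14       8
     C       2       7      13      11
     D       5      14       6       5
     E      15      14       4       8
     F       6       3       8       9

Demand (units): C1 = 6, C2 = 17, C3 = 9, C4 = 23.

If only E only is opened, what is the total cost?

Each farm is assigned to its cheapest site among the open ones.
{E}: C1→E 15·6=90, C2→E 14·17=238, C3→E 4·9=36, C4→E 8·23=184. Service 548; fixed 19; total 567.

Total cost: 567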